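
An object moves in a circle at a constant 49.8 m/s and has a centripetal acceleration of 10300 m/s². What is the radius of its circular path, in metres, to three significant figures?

0.241 m

a_c = v²/r ⇒ r = v²/a_c = (49.8)²/10300 = 2480/10300 = 0.2408 m.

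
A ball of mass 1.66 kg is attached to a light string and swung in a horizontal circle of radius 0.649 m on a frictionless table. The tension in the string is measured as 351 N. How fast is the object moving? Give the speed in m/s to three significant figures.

11.7 m/s

T = m v²/r ⇒ v = √(T r / m) = √(351 × 0.649 / 1.66) = √137.2 = 11.71 m/s.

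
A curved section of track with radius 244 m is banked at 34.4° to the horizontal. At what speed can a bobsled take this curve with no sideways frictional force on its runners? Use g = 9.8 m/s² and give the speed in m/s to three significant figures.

40.5 m/s

On a frictionless banked curve, N sinθ = mv²/r and N cosθ = mg, so tanθ = v²/(rg).
v = √(r g tanθ) = √(244 × 9.8 × tan 34.4°) = √(244 × 9.8 × 0.6847) = √1637 = 40.46 m/s.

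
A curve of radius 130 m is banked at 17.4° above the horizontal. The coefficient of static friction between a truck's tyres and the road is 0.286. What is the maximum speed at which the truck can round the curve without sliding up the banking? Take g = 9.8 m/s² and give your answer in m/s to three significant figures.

At the maximum speed, friction acts down the slope at its limiting value f = μN. Radially (horizontal, toward centre): N sinθ + μN cosθ = mv²/r. Vertically: N cosθ − μN sinθ = mg.
Dividing: v² = r g (sinθ + μcosθ)/(cosθ − μsinθ).
sinθ + μcosθ = 0.2990 + 0.286×0.9542 = 0.5720; cosθ − μsinθ = 0.9542 − 0.286×0.2990 = 0.8687.
v² = 130 × 9.8 × 0.5720/0.8687 = 838.8 m²/s², so v = 28.96 m/s.

29.0 m/s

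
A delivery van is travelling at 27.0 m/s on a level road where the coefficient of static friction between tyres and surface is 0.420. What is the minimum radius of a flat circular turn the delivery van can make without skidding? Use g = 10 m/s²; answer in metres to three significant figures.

174 m

At the limit, μ_s m g = m v²/r, so r_min = v²/(μ_s g) = (27.0)²/(0.420 × 10.0) = 729.0/4.200 = 173.6 m.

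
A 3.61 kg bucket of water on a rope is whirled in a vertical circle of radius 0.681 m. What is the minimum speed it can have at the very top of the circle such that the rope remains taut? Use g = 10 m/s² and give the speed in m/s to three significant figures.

At the highest point the centre is directly below, so both the weight and T act inward: T + mg = mv²/r.
At minimum speed T → 0, so mg = mv_min²/r ⇒ v_min = √(g r) = √(10.0 × 0.681) = 2.610 m/s.

2.61 m/s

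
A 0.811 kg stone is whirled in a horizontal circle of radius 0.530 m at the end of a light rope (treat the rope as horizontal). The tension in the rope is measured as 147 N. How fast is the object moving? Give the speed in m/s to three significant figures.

T = m v²/r ⇒ v = √(T r / m) = √(147 × 0.530 / 0.811) = √96.07 = 9.801 m/s.

9.80 m/s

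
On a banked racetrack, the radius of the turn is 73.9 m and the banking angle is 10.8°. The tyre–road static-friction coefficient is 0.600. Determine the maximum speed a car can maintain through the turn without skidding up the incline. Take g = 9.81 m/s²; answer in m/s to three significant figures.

At the maximum speed, friction acts down the slope at its limiting value f = μN. Radially (horizontal, toward centre): N sinθ + μN cosθ = mv²/r. Vertically: N cosθ − μN sinθ = mg.
Dividing: v² = r g (sinθ + μcosθ)/(cosθ − μsinθ).
sinθ + μcosθ = 0.1874 + 0.600×0.9823 = 0.7768; cosθ − μsinθ = 0.9823 − 0.600×0.1874 = 0.8699.
v² = 73.9 × 9.81 × 0.7768/0.8699 = 647.4 m²/s², so v = 25.44 m/s.

25.4 m/s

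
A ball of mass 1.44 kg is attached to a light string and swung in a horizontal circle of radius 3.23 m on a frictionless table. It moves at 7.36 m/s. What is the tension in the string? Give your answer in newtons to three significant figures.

The tension is the only horizontal force, so it supplies the full centripetal force: T = m v²/r = 1.44 × (7.360)²/3.23 = 1.44 × 54.17/3.23 = 24.15 N.

24.1 N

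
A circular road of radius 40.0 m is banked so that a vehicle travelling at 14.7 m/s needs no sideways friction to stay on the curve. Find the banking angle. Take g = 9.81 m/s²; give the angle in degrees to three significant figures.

28.8°

With no friction, the horizontal component of the normal force provides the centripetal force: N sinθ = mv²/r, while N cosθ = mg vertically.
Dividing: tanθ = v²/(r g) = (14.7)²/(40.0 × 9.81) = 216.1/392.4 = 0.5507.
θ = arctan(0.5507) = 28.84°.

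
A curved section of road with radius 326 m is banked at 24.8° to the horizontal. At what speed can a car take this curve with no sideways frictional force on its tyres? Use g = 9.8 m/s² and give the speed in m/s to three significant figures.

38.4 m/s

On a frictionless banked curve, N sinθ = mv²/r and N cosθ = mg, so tanθ = v²/(rg).
v = √(r g tanθ) = √(326 × 9.8 × tan 24.8°) = √(326 × 9.8 × 0.4621) = √1476 = 38.42 m/s.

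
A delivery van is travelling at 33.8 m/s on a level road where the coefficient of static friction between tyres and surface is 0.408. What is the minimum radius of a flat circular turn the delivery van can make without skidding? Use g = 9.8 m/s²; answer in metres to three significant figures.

286 m

At the limit, μ_s m g = m v²/r, so r_min = v²/(μ_s g) = (33.8)²/(0.408 × 9.8) = 1142/3.998 = 285.7 m.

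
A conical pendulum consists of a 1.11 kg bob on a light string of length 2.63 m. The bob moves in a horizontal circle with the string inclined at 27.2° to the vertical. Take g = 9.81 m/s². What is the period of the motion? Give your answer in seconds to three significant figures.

r = L sinθ = 1.202 m. From T sinθ = mω²r and T cosθ = mg: tanθ = ω²r/g, so ω² = g tanθ / r = g/(L cosθ).
ω = √(g/(L cosθ)) = √(9.81/(2.63 × 0.8894)) = √4.194 = 2.048 rad/s.
Period = 2π/ω = 3.068 s.

3.07 s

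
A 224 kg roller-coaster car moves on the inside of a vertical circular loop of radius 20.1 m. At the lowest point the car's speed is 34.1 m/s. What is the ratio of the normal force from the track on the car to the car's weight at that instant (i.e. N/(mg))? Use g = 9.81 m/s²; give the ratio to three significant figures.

At the bottom, N − mg = mv²/r, so N = m(v²/r + g) and N/(mg) = v²/(rg) + 1 = (34.1)²/(20.1 × 9.81) + 1 = 5.897 + 1 = 6.897.

6.90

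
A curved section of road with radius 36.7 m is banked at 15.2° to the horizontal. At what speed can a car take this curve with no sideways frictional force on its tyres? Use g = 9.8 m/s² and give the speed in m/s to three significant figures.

9.89 m/s

On a frictionless banked curve, N sinθ = mv²/r and N cosθ = mg, so tanθ = v²/(rg).
v = √(r g tanθ) = √(36.7 × 9.8 × tan 15.2°) = √(36.7 × 9.8 × 0.2717) = √97.72 = 9.885 m/s.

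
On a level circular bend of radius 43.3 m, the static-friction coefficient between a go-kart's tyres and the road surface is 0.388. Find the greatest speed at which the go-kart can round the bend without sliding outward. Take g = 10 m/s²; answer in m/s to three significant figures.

On a flat curve, static friction is the only horizontal force, so it must supply the full centripetal force: μ_s m g = m v²/r.
Mass cancels: v_max = √(μ_s g r) = √(0.388 × 10.0 × 43.3) = √168.0 = 12.96 m/s.

13.0 m/s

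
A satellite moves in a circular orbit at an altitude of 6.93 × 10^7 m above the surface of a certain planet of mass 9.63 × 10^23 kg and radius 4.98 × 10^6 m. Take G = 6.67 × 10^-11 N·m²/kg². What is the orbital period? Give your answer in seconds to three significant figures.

502000 s

r = R + h = 4.98 × 10^6 + 6.93 × 10^7 = 7.428 × 10^7 m. Gravity provides the centripetal force: G M m / r² = m v² / r ⇒ v = √(GM/r) = 929.9 m/s.
T = 2πr/v = 2π × 7.428 × 10^7 / 929.9 = 501900 s.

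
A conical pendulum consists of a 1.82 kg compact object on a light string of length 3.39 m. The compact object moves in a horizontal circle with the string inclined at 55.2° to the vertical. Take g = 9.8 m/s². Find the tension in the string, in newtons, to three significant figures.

Vertically the bob has no acceleration, so T cosθ = mg.
T = mg/cosθ = 1.82 × 9.8 / cos 55.2° = 17.84/0.5707 = 31.25 N.

31.3 N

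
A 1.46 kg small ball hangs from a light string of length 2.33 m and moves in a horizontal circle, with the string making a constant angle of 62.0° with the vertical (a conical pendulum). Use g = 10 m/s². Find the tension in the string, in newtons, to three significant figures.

Vertically the bob has no acceleration, so T cosθ = mg.
T = mg/cosθ = 1.46 × 10.0 / cos 62.0° = 14.60/0.4695 = 31.10 N.

31.1 N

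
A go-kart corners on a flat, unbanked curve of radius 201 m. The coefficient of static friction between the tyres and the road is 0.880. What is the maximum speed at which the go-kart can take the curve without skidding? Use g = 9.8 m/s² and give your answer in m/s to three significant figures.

41.6 m/s

The only inward force on a level bend is static friction, so at the limit f_s = μ_s N = μ_s m g = m v²/r.
Mass cancels: v_max = √(μ_s g r) = √(0.880 × 9.8 × 201) = √1733 = 41.63 m/s.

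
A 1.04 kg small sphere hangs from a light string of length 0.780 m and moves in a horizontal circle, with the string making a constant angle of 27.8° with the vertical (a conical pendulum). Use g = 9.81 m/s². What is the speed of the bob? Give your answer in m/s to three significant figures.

1.37 m/s

The radius of the circle is r = L sinθ = 0.780 × sin 27.8° = 0.3638 m.
Horizontally T sinθ = mv²/r and vertically T cosθ = mg, so tanθ = v²/(rg).
v = √(r g tanθ) = √(0.3638 × 9.81 × 0.5272) = √1.882 = 1.372 m/s.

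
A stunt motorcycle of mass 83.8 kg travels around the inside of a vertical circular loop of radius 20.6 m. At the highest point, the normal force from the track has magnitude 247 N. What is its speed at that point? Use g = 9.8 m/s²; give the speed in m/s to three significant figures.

At the top, N + mg = mv²/r, so v = √(r(N/m + g)) = √(20.6 × (247/83.8 + 9.8)) = √(20.6 × 12.75) = √262.6 = 16.20 m/s.

16.2 m/s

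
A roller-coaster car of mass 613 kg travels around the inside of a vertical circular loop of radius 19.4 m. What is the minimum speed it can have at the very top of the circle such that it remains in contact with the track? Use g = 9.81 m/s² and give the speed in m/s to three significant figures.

At the highest point the centre is directly below, so both the weight and N act inward: N + mg = mv²/r.
At minimum speed N → 0, so mg = mv_min²/r ⇒ v_min = √(g r) = √(9.81 × 19.4) = 13.80 m/s.

13.8 m/s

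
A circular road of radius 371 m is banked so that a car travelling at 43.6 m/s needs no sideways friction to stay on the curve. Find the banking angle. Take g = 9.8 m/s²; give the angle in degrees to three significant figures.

27.6°

For a frictionless banked turn: horizontally N sinθ = mv²/r and vertically N cosθ = mg.
Dividing: tanθ = v²/(r g) = (43.6)²/(371 × 9.8) = 1901/3636 = 0.5228.
θ = arctan(0.5228) = 27.60°.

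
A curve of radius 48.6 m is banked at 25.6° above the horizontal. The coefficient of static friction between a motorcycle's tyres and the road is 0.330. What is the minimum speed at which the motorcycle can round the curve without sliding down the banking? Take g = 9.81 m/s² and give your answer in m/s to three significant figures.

7.84 m/s

At the minimum speed, friction acts up the slope at its limiting value f = μN. Radially (horizontal, toward centre): N sinθ − μN cosθ = mv²/r. Vertically: N cosθ + μN sinθ = mg.
Dividing: v² = r g (sinθ − μcosθ)/(cosθ + μsinθ).
sinθ − μcosθ = 0.4321 − 0.330×0.9018 = 0.1345; cosθ + μsinθ = 0.9018 + 0.330×0.4321 = 1.044.
v² = 48.6 × 9.81 × 0.1345/1.044 = 61.39 m²/s², so v = 7.835 m/s.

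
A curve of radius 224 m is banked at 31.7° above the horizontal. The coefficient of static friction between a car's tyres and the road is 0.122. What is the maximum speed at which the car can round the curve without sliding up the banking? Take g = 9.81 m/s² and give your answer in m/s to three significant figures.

At the maximum speed, friction acts down the slope at its limiting value f = μN. Radially (horizontal, toward centre): N sinθ + μN cosθ = mv²/r. Vertically: N cosθ − μN sinθ = mg.
Dividing: v² = r g (sinθ + μcosθ)/(cosθ − μsinθ).
sinθ + μcosθ = 0.5255 + 0.122×0.8508 = 0.6293; cosθ − μsinθ = 0.8508 − 0.122×0.5255 = 0.7867.
v² = 224 × 9.81 × 0.6293/0.7867 = 1758 m²/s², so v = 41.92 m/s.

41.9 m/s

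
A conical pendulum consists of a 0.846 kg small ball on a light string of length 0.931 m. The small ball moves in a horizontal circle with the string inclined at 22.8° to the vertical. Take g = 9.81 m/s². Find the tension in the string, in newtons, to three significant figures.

Vertically the bob has no acceleration, so T cosθ = mg.
T = mg/cosθ = 0.846 × 9.81 / cos 22.8° = 8.299/0.9219 = 9.003 N.

9.00 N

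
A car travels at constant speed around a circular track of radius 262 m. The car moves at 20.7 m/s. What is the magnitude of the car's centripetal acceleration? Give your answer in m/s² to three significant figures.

1.64 m/s²

a_c = v²/r = (20.70)²/262 = 428.5/262 = 1.635 m/s².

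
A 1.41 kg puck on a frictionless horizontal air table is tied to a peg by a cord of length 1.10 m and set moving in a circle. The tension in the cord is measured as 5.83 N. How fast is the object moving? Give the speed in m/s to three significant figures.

T = m v²/r ⇒ v = √(T r / m) = √(5.83 × 1.10 / 1.41) = √4.548 = 2.133 m/s.

2.13 m/s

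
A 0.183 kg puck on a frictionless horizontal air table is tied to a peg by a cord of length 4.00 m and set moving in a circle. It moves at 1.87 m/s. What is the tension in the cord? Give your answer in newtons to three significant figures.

0.160 N

The tension is the only horizontal force, so it supplies the full centripetal force: T = m v²/r = 0.183 × (1.870)²/4.00 = 0.183 × 3.497/4.00 = 0.1600 N.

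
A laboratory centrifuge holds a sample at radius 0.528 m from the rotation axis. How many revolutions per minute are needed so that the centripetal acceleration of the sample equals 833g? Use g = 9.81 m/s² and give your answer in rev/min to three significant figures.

1190 rev/min

Require ω²r = 833g, so ω = √(833 × 9.81/0.528) = 124.4 rad/s.
In rev/min: ω × 60/(2π) = 124.4 × 60/(2π) = 1188 rev/min.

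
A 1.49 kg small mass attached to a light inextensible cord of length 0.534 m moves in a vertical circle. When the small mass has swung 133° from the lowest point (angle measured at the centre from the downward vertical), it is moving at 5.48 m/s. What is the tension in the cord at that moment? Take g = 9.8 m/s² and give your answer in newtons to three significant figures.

73.8 N

Take the radial direction toward the centre of the circle as positive. The component of the weight along the string toward the centre is −mg cos φ (φ measured from the bottom), so Newton's second law along the string gives T − mg cos φ = m v²/r.
cos 133° = -0.6820, so T = m(v²/r + g cos φ) = 1.49 × ((5.48)²/0.534 + 9.8 × -0.6820) = 1.49 × (56.24 + (-6.684)) = 1.49 × 49.55 = 73.83 N.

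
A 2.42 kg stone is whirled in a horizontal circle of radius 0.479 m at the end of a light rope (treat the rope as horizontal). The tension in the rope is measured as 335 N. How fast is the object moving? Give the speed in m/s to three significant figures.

T = m v²/r ⇒ v = √(T r / m) = √(335 × 0.479 / 2.42) = √66.31 = 8.143 m/s.

8.14 m/s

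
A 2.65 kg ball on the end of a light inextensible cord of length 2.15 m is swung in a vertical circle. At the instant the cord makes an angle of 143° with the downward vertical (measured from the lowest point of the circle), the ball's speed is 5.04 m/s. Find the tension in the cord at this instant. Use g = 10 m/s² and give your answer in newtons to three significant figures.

10.1 N

Take the radial direction toward the centre of the circle as positive. The component of the weight along the string toward the centre is −mg cos φ (φ measured from the bottom), so Newton's second law along the string gives T − mg cos φ = m v²/r.
cos 143° = -0.7986, so T = m(v²/r + g cos φ) = 2.65 × ((5.04)²/2.15 + 10.0 × -0.7986) = 2.65 × (11.81 + (-7.986)) = 2.65 × 3.828 = 10.15 N.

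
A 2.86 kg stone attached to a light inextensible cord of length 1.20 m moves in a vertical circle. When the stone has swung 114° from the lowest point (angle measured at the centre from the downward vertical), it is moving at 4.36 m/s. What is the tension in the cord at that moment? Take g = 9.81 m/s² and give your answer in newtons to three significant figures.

Take the radial direction toward the centre of the circle as positive. The component of the weight along the string toward the centre is −mg cos φ (φ measured from the bottom), so Newton's second law along the string gives T − mg cos φ = m v²/r.
cos 114° = -0.4067, so T = m(v²/r + g cos φ) = 2.86 × ((4.36)²/1.20 + 9.81 × -0.4067) = 2.86 × (15.84 + (-3.990)) = 2.86 × 11.85 = 33.89 N.

33.9 N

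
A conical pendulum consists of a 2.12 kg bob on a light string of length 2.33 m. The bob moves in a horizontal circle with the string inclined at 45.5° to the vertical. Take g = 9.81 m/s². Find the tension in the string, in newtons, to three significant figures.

29.7 N

Vertically the bob has no acceleration, so T cosθ = mg.
T = mg/cosθ = 2.12 × 9.81 / cos 45.5° = 20.80/0.7009 = 29.67 N.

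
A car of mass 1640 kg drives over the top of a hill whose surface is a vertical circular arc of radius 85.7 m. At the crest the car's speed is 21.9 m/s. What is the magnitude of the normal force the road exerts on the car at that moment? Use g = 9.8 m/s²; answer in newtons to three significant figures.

At the crest the centripetal acceleration points downward (toward the centre of the arc), so mg − N = mv²/r.
N = m(g − v²/r) = 1640 × (9.8 − (21.9)²/85.7) = 1640 × (9.8 − 5.596) = 1640 × 4.204 = 6894 N.

6890 N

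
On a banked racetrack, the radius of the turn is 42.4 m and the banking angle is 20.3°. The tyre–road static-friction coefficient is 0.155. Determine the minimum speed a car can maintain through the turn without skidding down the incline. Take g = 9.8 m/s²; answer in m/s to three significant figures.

9.19 m/s

At the minimum speed, friction acts up the slope at its limiting value f = μN. Radially (horizontal, toward centre): N sinθ − μN cosθ = mv²/r. Vertically: N cosθ + μN sinθ = mg.
Dividing: v² = r g (sinθ − μcosθ)/(cosθ + μsinθ).
sinθ − μcosθ = 0.3469 − 0.155×0.9379 = 0.2016; cosθ + μsinθ = 0.9379 + 0.155×0.3469 = 0.9917.
v² = 42.4 × 9.8 × 0.2016/0.9917 = 84.46 m²/s², so v = 9.190 m/s.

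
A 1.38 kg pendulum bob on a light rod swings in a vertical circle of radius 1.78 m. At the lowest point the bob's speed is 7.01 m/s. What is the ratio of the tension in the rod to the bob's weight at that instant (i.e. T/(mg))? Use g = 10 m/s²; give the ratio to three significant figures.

3.76

At the bottom, T − mg = mv²/r, so T = m(v²/r + g) and T/(mg) = v²/(rg) + 1 = (7.01)²/(1.78 × 10.0) + 1 = 2.761 + 1 = 3.761.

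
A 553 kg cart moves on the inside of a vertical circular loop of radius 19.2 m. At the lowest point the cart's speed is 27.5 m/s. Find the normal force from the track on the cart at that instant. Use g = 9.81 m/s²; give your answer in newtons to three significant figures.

27200 N

At the lowest point, N points up (toward the centre) and the weight mg points down (away from the centre), so the net inward force is N − mg = mv²/r.
N = m(v²/r + g) = 553 × ((27.5)²/19.2 + 9.81) = 553 × (39.39 + 9.81) = 553 × 49.20 = 27210 N.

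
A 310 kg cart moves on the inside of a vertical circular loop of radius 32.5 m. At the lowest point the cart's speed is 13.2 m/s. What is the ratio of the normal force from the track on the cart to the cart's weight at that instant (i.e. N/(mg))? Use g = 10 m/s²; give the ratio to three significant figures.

At the bottom, N − mg = mv²/r, so N = m(v²/r + g) and N/(mg) = v²/(rg) + 1 = (13.2)²/(32.5 × 10.0) + 1 = 0.5361 + 1 = 1.536.

1.54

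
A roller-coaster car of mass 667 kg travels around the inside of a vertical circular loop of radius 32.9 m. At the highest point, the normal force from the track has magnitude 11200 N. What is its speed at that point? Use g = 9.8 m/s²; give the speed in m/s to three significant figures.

29.6 m/s

At the top, N + mg = mv²/r, so v = √(r(N/m + g)) = √(32.9 × (11200/667 + 9.8)) = √(32.9 × 26.59) = √874.9 = 29.58 m/s.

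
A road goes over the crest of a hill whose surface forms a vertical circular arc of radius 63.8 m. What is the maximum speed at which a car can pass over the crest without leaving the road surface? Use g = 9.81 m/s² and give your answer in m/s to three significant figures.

25.0 m/s

At the crest the centre of the circle is below the car, so the net downward (centripetal) force is mg − N = mv²/r.
The car leaves the road when N → 0, giving v_max = √(g r) = √(9.81 × 63.8) = 25.02 m/s.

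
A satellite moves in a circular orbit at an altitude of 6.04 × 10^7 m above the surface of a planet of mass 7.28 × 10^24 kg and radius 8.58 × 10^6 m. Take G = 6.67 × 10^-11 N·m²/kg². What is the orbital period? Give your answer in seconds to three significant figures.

163000 s

r = R + h = 8.58 × 10^6 + 6.04 × 10^7 = 6.898 × 10^7 m. Gravity provides the centripetal force: G M m / r² = m v² / r ⇒ v = √(GM/r) = 2653 m/s.
T = 2πr/v = 2π × 6.898 × 10^7 / 2653 = 163400 s.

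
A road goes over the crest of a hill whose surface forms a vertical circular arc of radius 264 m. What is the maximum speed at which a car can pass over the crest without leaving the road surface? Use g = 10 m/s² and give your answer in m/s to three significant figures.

At the crest the centre of the circle is below the car, so the net downward (centripetal) force is mg − N = mv²/r.
The car leaves the road when N → 0, giving v_max = √(g r) = √(10.0 × 264) = 51.38 m/s.

51.4 m/s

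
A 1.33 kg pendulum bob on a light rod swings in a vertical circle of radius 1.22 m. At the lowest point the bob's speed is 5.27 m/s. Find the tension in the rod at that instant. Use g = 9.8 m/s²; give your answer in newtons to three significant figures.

43.3 N

At the lowest point, T points up (toward the centre) and the weight mg points down (away from the centre), so the net inward force is T − mg = mv²/r.
T = m(v²/r + g) = 1.33 × ((5.27)²/1.22 + 9.8) = 1.33 × (22.76 + 9.8) = 1.33 × 32.56 = 43.31 N.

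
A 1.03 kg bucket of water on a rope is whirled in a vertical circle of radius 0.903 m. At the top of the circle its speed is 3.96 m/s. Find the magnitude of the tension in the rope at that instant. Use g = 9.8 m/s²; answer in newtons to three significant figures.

7.79 N

At the top, both T and the weight mg point inward (toward the centre), so T + mg = mv²/r.
T = m(v²/r − g) = 1.03 × ((3.96)²/0.903 − 9.8) = 1.03 × (17.37 − 9.8) = 1.03 × 7.566 = 7.793 N.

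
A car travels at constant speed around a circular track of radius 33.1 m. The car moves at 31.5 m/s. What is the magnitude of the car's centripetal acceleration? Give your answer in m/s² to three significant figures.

a_c = v²/r = (31.50)²/33.1 = 992.2/33.1 = 29.98 m/s².

30.0 m/s²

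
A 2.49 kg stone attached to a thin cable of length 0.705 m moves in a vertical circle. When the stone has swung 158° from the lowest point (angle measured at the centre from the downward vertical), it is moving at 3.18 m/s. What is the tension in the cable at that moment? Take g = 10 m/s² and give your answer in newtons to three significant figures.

12.6 N

Take the radial direction toward the centre of the circle as positive. The component of the weight along the string toward the centre is −mg cos φ (φ measured from the bottom), so Newton's second law along the string gives T − mg cos φ = m v²/r.
cos 158° = -0.9272, so T = m(v²/r + g cos φ) = 2.49 × ((3.18)²/0.705 + 10.0 × -0.9272) = 2.49 × (14.34 + (-9.272)) = 2.49 × 5.072 = 12.63 N.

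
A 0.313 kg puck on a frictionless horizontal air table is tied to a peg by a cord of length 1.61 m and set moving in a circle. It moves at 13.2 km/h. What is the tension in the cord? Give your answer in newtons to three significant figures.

v = 13.2 km/h = 13.2/3.6 = 3.667 m/s.
The tension is the only horizontal force, so it supplies the full centripetal force: T = m v²/r = 0.313 × (3.667)²/1.61 = 0.313 × 13.44/1.61 = 2.614 N.

2.61 N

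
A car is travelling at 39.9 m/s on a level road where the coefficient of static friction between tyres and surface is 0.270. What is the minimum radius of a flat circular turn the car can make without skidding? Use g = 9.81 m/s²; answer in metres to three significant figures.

At the limit, μ_s m g = m v²/r, so r_min = v²/(μ_s g) = (39.9)²/(0.270 × 9.81) = 1592/2.649 = 601.1 m.

601 m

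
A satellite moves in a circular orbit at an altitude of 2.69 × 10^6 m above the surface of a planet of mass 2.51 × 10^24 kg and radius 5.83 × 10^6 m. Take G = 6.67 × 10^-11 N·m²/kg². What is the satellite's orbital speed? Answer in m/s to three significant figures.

4430 m/s

Orbital radius r = R + h = 5.83 × 10^6 + 2.69 × 10^6 = 8.520 × 10^6 m.
Gravity supplies the centripetal force: G M m / r² = m v² / r, so v = √(GM/r).
v = √(6.67 × 10^-11 × 2.51 × 10^24 / 8.520 × 10^6) = √(1.965 × 10^7) = 4433 m/s.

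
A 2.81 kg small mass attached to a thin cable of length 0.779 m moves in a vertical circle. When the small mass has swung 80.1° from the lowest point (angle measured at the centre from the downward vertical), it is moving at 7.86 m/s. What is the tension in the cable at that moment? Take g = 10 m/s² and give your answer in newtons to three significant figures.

228 N

Take the radial direction toward the centre of the circle as positive. The component of the weight along the string toward the centre is −mg cos φ (φ measured from the bottom), so Newton's second law along the string gives T − mg cos φ = m v²/r.
cos 80.1° = 0.1719, so T = m(v²/r + g cos φ) = 2.81 × ((7.86)²/0.779 + 10.0 × 0.1719) = 2.81 × (79.31 + (1.719)) = 2.81 × 81.03 = 227.7 N.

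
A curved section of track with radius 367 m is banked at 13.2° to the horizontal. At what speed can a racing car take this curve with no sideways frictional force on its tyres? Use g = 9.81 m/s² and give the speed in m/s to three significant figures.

On a frictionless banked curve, N sinθ = mv²/r and N cosθ = mg, so tanθ = v²/(rg).
v = √(r g tanθ) = √(367 × 9.81 × tan 13.2°) = √(367 × 9.81 × 0.2345) = √844.4 = 29.06 m/s.

29.1 m/s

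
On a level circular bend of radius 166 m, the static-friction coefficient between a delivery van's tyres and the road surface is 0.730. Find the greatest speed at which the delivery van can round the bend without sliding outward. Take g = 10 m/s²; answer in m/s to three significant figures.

34.8 m/s

On a flat curve, static friction is the only horizontal force, so it must supply the full centripetal force: μ_s m g = m v²/r.
Mass cancels: v_max = √(μ_s g r) = √(0.730 × 10.0 × 166) = √1212 = 34.81 m/s.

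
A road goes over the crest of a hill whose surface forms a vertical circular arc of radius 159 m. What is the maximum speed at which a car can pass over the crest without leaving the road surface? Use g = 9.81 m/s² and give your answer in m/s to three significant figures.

At the crest the centre of the circle is below the car, so the net downward (centripetal) force is mg − N = mv²/r.
The car leaves the road when N → 0, giving v_max = √(g r) = √(9.81 × 159) = 39.49 m/s.

39.5 m/s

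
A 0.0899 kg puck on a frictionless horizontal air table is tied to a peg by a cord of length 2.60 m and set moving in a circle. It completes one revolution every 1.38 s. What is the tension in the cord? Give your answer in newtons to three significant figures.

4.85 N

v = 2πr/T = 2π × 2.60/1.38 = 11.84 m/s.
The tension is the only horizontal force, so it supplies the full centripetal force: T = m v²/r = 0.0899 × (11.84)²/2.60 = 0.0899 × 140.1/2.60 = 4.845 N.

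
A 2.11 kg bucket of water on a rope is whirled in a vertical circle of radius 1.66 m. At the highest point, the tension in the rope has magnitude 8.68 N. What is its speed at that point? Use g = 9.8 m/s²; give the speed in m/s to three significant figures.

4.81 m/s

At the top, T + mg = mv²/r, so v = √(r(T/m + g)) = √(1.66 × (8.68/2.11 + 9.8)) = √(1.66 × 13.91) = √23.10 = 4.806 m/s.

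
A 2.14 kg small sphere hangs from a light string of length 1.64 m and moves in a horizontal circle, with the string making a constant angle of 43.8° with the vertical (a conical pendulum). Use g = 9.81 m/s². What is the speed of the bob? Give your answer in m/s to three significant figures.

3.27 m/s

The radius of the circle is r = L sinθ = 1.64 × sin 43.8° = 1.135 m.
Horizontally T sinθ = mv²/r and vertically T cosθ = mg, so tanθ = v²/(rg).
v = √(r g tanθ) = √(1.135 × 9.81 × 0.9590) = √10.68 = 3.268 m/s.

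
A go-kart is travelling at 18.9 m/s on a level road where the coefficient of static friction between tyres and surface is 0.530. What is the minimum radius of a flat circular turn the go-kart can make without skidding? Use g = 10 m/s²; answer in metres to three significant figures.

67.4 m

At the limit, μ_s m g = m v²/r, so r_min = v²/(μ_s g) = (18.9)²/(0.530 × 10.0) = 357.2/5.300 = 67.40 m.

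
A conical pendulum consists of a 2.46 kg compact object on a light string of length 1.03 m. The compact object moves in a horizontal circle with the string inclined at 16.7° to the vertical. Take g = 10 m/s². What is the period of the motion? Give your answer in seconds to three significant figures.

r = L sinθ = 0.2960 m. From T sinθ = mω²r and T cosθ = mg: tanθ = ω²r/g, so ω² = g tanθ / r = g/(L cosθ).
ω = √(g/(L cosθ)) = √(10.0/(1.03 × 0.9578)) = √10.14 = 3.184 rad/s.
Period = 2π/ω = 1.974 s.

1.97 s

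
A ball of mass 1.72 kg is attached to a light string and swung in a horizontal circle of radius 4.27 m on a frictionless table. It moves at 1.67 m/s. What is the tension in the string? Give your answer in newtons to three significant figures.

The tension is the only horizontal force, so it supplies the full centripetal force: T = m v²/r = 1.72 × (1.670)²/4.27 = 1.72 × 2.789/4.27 = 1.123 N.

1.12 N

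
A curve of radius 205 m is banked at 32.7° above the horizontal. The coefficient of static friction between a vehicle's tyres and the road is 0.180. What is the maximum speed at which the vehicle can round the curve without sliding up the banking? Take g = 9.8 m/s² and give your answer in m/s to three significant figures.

At the maximum speed, friction acts down the slope at its limiting value f = μN. Radially (horizontal, toward centre): N sinθ + μN cosθ = mv²/r. Vertically: N cosθ − μN sinθ = mg.
Dividing: v² = r g (sinθ + μcosθ)/(cosθ − μsinθ).
sinθ + μcosθ = 0.5402 + 0.180×0.8415 = 0.6917; cosθ − μsinθ = 0.8415 − 0.180×0.5402 = 0.7443.
v² = 205 × 9.8 × 0.6917/0.7443 = 1867 m²/s², so v = 43.21 m/s.

43.2 m/s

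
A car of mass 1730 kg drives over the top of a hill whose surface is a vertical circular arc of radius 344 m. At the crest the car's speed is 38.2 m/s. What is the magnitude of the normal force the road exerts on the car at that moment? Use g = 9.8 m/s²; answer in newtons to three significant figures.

At the crest the centripetal acceleration points downward (toward the centre of the arc), so mg − N = mv²/r.
N = m(g − v²/r) = 1730 × (9.8 − (38.2)²/344) = 1730 × (9.8 − 4.242) = 1730 × 5.558 = 9615 N.

9620 N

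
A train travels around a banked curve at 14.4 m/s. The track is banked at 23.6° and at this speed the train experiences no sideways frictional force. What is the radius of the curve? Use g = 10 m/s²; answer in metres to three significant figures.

47.5 m

Frictionless banking: tanθ = v²/(rg), so r = v²/(g tanθ).
r = (14.4)²/(10.0 × tan 23.6°) = 207.4/(10.0 × 0.4369) = 207.4/4.369 = 47.46 m.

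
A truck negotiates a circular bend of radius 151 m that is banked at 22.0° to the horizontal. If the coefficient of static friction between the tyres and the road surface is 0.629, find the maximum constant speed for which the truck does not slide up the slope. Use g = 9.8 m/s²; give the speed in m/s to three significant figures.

At the maximum speed, friction acts down the slope at its limiting value f = μN. Radially (horizontal, toward centre): N sinθ + μN cosθ = mv²/r. Vertically: N cosθ − μN sinθ = mg.
Dividing: v² = r g (sinθ + μcosθ)/(cosθ − μsinθ).
sinθ + μcosθ = 0.3746 + 0.629×0.9272 = 0.9578; cosθ − μsinθ = 0.9272 − 0.629×0.3746 = 0.6916.
v² = 151 × 9.8 × 0.9578/0.6916 = 2050 m²/s², so v = 45.27 m/s.

45.3 m/s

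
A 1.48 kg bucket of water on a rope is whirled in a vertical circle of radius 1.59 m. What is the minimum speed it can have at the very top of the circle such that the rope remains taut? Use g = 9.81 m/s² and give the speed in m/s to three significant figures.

3.95 m/s

At the top, both weight mg and T point toward the centre: T + mg = mv²/r.
At minimum speed T → 0, so mg = mv_min²/r ⇒ v_min = √(g r) = √(9.81 × 1.59) = 3.949 m/s.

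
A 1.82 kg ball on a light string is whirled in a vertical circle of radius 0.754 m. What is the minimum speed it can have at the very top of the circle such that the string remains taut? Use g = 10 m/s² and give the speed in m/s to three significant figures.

2.75 m/s

At the top, both weight mg and T point toward the centre: T + mg = mv²/r.
At minimum speed T → 0, so mg = mv_min²/r ⇒ v_min = √(g r) = √(10.0 × 0.754) = 2.746 m/s.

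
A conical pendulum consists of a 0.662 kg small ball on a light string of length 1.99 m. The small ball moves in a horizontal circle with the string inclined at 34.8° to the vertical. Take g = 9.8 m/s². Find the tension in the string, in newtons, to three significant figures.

7.90 N

Vertically the bob has no acceleration, so T cosθ = mg.
T = mg/cosθ = 0.662 × 9.8 / cos 34.8° = 6.488/0.8211 = 7.901 N.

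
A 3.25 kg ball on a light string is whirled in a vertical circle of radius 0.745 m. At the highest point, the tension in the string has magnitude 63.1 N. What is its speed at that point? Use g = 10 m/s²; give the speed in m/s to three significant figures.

At the top, T + mg = mv²/r, so v = √(r(T/m + g)) = √(0.745 × (63.1/3.25 + 10.0)) = √(0.745 × 29.42) = √21.91 = 4.681 m/s.

4.68 m/s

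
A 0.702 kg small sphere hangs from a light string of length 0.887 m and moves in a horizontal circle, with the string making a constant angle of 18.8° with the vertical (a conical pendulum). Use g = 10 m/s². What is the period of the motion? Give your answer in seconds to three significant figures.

r = L sinθ = 0.2858 m. From T sinθ = mω²r and T cosθ = mg: tanθ = ω²r/g, so ω² = g tanθ / r = g/(L cosθ).
ω = √(g/(L cosθ)) = √(10.0/(0.887 × 0.9466)) = √11.91 = 3.451 rad/s.
Period = 2π/ω = 1.821 s.

1.82 s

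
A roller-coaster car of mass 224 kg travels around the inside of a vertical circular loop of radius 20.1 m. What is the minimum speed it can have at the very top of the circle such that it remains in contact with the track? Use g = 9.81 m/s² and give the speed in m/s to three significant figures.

14.0 m/s

At the top, both weight mg and N point toward the centre: N + mg = mv²/r.
At minimum speed N → 0, so mg = mv_min²/r ⇒ v_min = √(g r) = √(9.81 × 20.1) = 14.04 m/s.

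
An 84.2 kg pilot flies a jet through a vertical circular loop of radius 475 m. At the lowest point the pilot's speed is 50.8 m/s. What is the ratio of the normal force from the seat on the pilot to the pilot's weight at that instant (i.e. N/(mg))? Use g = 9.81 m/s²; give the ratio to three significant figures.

At the bottom, N − mg = mv²/r, so N = m(v²/r + g) and N/(mg) = v²/(rg) + 1 = (50.8)²/(475 × 9.81) + 1 = 0.5538 + 1 = 1.554.

1.55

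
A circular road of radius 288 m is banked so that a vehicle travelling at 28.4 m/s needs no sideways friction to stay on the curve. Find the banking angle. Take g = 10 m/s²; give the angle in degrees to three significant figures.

15.6°

With no friction, the horizontal component of the normal force provides the centripetal force: N sinθ = mv²/r, while N cosθ = mg vertically.
Dividing: tanθ = v²/(r g) = (28.4)²/(288 × 10.0) = 806.6/2880 = 0.2801.
θ = arctan(0.2801) = 15.65°.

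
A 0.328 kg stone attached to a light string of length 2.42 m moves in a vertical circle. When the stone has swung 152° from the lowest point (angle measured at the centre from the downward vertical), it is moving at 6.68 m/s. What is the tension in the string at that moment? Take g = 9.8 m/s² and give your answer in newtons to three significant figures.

3.21 N

Take the radial direction toward the centre of the circle as positive. The component of the weight along the string toward the centre is −mg cos φ (φ measured from the bottom), so Newton's second law along the string gives T − mg cos φ = m v²/r.
cos 152° = -0.8829, so T = m(v²/r + g cos φ) = 0.328 × ((6.68)²/2.42 + 9.8 × -0.8829) = 0.328 × (18.44 + (-8.653)) = 0.328 × 9.786 = 3.210 N.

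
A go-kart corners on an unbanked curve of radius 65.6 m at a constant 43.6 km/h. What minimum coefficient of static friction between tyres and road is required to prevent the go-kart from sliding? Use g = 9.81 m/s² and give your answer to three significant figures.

v = 43.6/3.6 = 12.11 m/s.
Friction provides the centripetal force: μ_s m g = m v²/r, so μ_s = v²/(g r) = (12.11)²/(9.81 × 65.6) = 146.7/643.5 = 0.2279.

0.228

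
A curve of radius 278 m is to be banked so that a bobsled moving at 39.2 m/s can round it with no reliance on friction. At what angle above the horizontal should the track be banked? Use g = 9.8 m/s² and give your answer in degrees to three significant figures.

29.4°

With no friction, the horizontal component of the normal force provides the centripetal force: N sinθ = mv²/r, while N cosθ = mg vertically.
Dividing: tanθ = v²/(r g) = (39.2)²/(278 × 9.8) = 1537/2724 = 0.5640.
θ = arctan(0.5640) = 29.42°.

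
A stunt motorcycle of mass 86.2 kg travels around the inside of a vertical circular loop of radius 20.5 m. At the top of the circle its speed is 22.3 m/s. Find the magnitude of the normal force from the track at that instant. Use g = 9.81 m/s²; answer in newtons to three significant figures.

At the top, both N and the weight mg point inward (toward the centre), so N + mg = mv²/r.
N = m(v²/r − g) = 86.2 × ((22.3)²/20.5 − 9.81) = 86.2 × (24.26 − 9.81) = 86.2 × 14.45 = 1245 N.

1250 N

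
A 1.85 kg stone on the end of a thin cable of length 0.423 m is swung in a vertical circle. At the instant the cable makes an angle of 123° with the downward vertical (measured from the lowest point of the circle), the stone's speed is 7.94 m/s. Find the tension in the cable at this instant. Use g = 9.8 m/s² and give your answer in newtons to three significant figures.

266 N

Take the radial direction toward the centre of the circle as positive. The component of the weight along the string toward the centre is −mg cos φ (φ measured from the bottom), so Newton's second law along the string gives T − mg cos φ = m v²/r.
cos 123° = -0.5446, so T = m(v²/r + g cos φ) = 1.85 × ((7.94)²/0.423 + 9.8 × -0.5446) = 1.85 × (149.0 + (-5.337)) = 1.85 × 143.7 = 265.8 N.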